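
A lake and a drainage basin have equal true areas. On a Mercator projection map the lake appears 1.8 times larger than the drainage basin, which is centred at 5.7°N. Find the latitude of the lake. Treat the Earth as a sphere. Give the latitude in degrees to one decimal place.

Mercator areal scale is sec²φ, so apparent-area ratio = sec²φ₁ / sec²φ₂ = cos²φ₂ / cos²φ₁.
cos²φ₂ / cos²φ₁ = 1.8  ⇒  cos φ₁ = cos 5.7° / √1.8 = 0.9951/1.342 = 0.7417.
φ₁ = arccos(0.7417) ≈ 42.1°.

42.1°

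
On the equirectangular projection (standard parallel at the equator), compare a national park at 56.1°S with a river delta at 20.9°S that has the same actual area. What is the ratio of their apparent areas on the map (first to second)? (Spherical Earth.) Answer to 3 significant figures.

For the equirectangular projection with φ₀ = 0 (plate carrée), h = 1 along meridians and k = sec φ along parallels.
Areal scale at 56.1°: h·k = 1.000 × 1.793 = 1.793.
Areal scale at 20.9°: h·k = 1.000 × 1.070 = 1.070.
Ratio = 1.793/1.070 ≈ 1.67.

1.67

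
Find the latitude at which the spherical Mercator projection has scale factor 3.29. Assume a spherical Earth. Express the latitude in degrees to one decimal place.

72.3°

Mercator scale is k = sec φ = 1/cos φ.
1/cos φ = 3.29  ⇒  cos φ = 0.3040  ⇒  φ = arccos(0.3040) ≈ 72.3°.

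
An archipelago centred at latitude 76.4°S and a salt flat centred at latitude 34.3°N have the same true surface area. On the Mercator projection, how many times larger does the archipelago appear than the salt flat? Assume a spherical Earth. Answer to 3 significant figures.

12.3

Mercator is conformal with k = sec φ, so areal scale = k² = sec²φ.
At 76.4°: sec²(76.4°) = 1/0.2351² = 18.09.
At 34.3°: sec²(34.3°) = 1/0.8261² = 1.465.
Ratio = 18.09/1.465 = cos²(34.3°)/cos²(76.4°) ≈ 12.3.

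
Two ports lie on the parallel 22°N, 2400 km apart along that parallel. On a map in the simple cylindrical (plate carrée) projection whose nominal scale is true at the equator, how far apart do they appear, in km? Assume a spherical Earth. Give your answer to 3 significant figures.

Plate carrée maps x = Rλ, y = Rφ. The meridian scale is h = 1 and the parallel scale is k = 1/cos φ = sec φ.
Along the parallel, k = sec 22° = 1/0.9272 = 1.079.
Map distance = 2400 × 1.079 ≈ 2590 km.

2590 km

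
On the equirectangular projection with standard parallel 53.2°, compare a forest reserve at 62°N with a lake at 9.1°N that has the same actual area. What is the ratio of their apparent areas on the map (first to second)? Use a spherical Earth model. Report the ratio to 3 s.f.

2.10

The equidistant cylindrical projection with φ₀ = 53.2° has h = 1 (meridians true) and k = cos φ₀ / cos φ along parallels.
Areal scale at 62°: h·k = 1.000 × 1.276 = 1.276.
Areal scale at 9.1°: h·k = 1.000 × 0.6067 = 0.6067.
Ratio = 1.276/0.6067 ≈ 2.10.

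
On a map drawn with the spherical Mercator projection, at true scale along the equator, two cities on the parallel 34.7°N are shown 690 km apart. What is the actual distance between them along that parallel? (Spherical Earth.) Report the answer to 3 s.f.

For Mercator, h = k = sec φ (a conformal cylindrical projection has a single point scale, 1/cos φ).
Along the parallel at 34.7°, map distances are exaggerated by k = sec 34.7° = 1.216.
True distance = 690 / 1.216 = 690 × cos 34.7° ≈ 567 km.

567 km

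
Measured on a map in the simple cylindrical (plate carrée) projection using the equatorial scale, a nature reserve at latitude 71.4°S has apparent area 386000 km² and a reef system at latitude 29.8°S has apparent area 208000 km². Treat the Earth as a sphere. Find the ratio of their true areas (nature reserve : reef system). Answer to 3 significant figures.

0.682

On the plate carrée, areal scale = h·k = 1 × sec φ, so true area = apparent × cos φ.
True area of nature reserve: 386000 × cos(71.4°) = 386000 × 0.3190 = 123100 km².
True area of reef system: 208000 × cos(29.8°) = 208000 × 0.8678 = 180500 km².
Ratio = 123100 / 180500 ≈ 0.682.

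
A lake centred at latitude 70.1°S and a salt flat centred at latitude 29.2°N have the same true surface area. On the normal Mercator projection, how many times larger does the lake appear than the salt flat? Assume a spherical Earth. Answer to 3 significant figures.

Mercator areal scale is sec²φ.
At 70.1°: sec²(70.1°) = 1/0.3404² = 8.631.
At 29.2°: sec²(29.2°) = 1/0.8729² = 1.312.
Ratio = 8.631/1.312 = cos²(29.2°)/cos²(70.1°) ≈ 6.58.

6.58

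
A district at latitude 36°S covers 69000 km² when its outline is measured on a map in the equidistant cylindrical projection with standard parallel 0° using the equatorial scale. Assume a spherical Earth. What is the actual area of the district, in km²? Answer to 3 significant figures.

For the equirectangular projection with φ₀ = 0 (plate carrée), h = 1 along meridians and k = sec φ along parallels.
Areal scale = h·k = 1 × sec φ; at 36°, h = 1.000, k = 1.236, so h·k = 1.236.
True area = apparent / (areal scale) = 69000 / 1.236 ≈ 55800 km².

55800 km²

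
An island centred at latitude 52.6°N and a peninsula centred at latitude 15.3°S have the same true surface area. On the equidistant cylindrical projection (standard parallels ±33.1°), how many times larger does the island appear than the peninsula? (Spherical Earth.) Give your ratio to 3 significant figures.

In the equirectangular projection with standard parallel φ₀ = 33.1° (x = Rλ cos φ₀, y = Rφ), meridians are true-scale (h = 1) and the parallel scale is k = cos φ₀ / cos φ.
Areal scale at 52.6°: h·k = 1.000 × 1.379 = 1.379.
Areal scale at 15.3°: h·k = 1.000 × 0.8685 = 0.8685.
Ratio = 1.379/0.8685 ≈ 1.59.

1.59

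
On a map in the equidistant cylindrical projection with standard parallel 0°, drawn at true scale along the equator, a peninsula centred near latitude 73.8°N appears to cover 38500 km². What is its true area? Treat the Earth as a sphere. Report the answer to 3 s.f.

10700 km²

In the plate carrée (x = Rλ, y = Rφ), meridians are true-scale (h = 1) and parallels are stretched by k = sec φ.
Areal scale = h·k = 1 × sec φ; at 73.8°, h = 1.000, k = 3.584, so h·k = 3.584.
True area = apparent / (areal scale) = 38500 / 3.584 ≈ 10700 km².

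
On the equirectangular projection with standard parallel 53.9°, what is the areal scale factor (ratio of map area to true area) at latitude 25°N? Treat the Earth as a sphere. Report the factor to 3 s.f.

0.650

With standard parallel φ₀ = 53.9°, the equirectangular projection gives x = Rλ cos φ₀, y = Rφ, so h = 1 and k = cos 53.9° / cos φ.
Areal scale = h·k = 1 × cos φ₀ / cos φ; at 25°, h = 1.000, k = 0.6501, so h·k = 0.6501.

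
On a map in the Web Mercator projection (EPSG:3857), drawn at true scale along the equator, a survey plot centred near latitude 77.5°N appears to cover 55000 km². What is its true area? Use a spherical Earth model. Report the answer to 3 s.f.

2580 km²

The Mercator projection is conformal; its linear scale factor is the same in every direction and equals sec φ = 1/cos φ.
Areal scale = k² = sec²φ = 1/cos²(77.5°) = 1/0.2164² = 21.35.
True area = apparent / (areal scale) = 55000 / 21.35 ≈ 2580 km².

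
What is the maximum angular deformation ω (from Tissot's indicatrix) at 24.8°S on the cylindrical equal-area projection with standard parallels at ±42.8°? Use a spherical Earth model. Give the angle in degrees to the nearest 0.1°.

24.2°

Cylindrical equal-area (φ₀ = 42.8°): h = cos φ / cos 42.8° along meridians, k = cos 42.8° / cos φ along parallels; h·k = 1.
At 24.8°: h = 1.237, k = 0.8083; principal scales a = 1.237, b = 0.8083.
sin(ω/2) = (a − b)/(a + b) = 0.4289/2.045 = 0.2097, so ω = 2 arcsin(0.2097) ≈ 24.2°.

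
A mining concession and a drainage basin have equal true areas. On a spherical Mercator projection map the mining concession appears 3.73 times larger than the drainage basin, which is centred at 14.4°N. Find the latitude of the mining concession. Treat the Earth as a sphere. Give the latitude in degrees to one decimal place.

59.9°

Mercator areal scale is sec²φ, so apparent-area ratio = sec²φ₁ / sec²φ₂ = cos²φ₂ / cos²φ₁.
cos²φ₂ / cos²φ₁ = 3.73  ⇒  cos φ₁ = cos 14.4° / √3.73 = 0.9686/1.931 = 0.5015.
φ₁ = arccos(0.5015) ≈ 59.9°.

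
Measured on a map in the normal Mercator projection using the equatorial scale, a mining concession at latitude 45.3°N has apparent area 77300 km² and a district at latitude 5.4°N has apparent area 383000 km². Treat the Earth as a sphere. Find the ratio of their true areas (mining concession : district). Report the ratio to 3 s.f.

Since Mercator area scale is 1/cos²φ, the true area equals the apparent area multiplied by cos²φ.
True area of mining concession: 77300 × cos²(45.3°) = 77300 × 0.4948 = 38250 km².
True area of district: 383000 × cos²(5.4°) = 383000 × 0.9911 = 379600 km².
Ratio = 38250 / 379600 ≈ 0.101.

0.101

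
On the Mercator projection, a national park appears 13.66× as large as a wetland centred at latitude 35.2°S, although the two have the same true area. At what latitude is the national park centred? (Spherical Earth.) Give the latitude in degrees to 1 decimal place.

77.2°

On Mercator, (apparent₁)/(apparent₂) = sec²φ₁ / sec²φ₂ when true areas are equal.
cos²φ₂ / cos²φ₁ = 13.66  ⇒  cos φ₁ = cos 35.2° / √13.66 = 0.8171/3.696 = 0.2211.
φ₁ = arccos(0.2211) ≈ 77.2°.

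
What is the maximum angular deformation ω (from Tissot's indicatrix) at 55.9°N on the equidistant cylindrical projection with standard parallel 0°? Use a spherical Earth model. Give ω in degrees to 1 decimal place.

32.7°

For the equirectangular projection with φ₀ = 0 (plate carrée), h = 1 along meridians and k = sec φ along parallels.
At 55.9°: h = 1.000, k = 1.784; principal scales a = 1.784, b = 1.000.
sin(ω/2) = (a − b)/(a + b) = 0.7837/2.784 = 0.2815, so ω = 2 arcsin(0.2815) ≈ 32.7°.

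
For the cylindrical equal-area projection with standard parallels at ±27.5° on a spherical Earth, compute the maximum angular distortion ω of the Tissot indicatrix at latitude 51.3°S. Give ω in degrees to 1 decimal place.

39.3°

Cylindrical equal-area (φ₀ = 27.5°): h = cos φ / cos 27.5° along meridians, k = cos 27.5° / cos φ along parallels; h·k = 1.
At 51.3°: h = 0.7049, k = 1.419; principal scales a = 1.419, b = 0.7049.
sin(ω/2) = (a − b)/(a + b) = 0.7138/2.124 = 0.3361, so ω = 2 arcsin(0.3361) ≈ 39.3°.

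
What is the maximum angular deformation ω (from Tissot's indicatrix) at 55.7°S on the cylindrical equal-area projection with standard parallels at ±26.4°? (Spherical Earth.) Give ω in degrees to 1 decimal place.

51.3°

For cylindrical equal-area with standard parallel φ₀, h = cos φ / cos φ₀ and k = cos φ₀ / cos φ, so h·k = 1.
At 55.7°: h = 0.6291, k = 1.589; principal scales a = 1.589, b = 0.6291.
sin(ω/2) = (a − b)/(a + b) = 0.9603/2.219 = 0.4329, so ω = 2 arcsin(0.4329) ≈ 51.3°.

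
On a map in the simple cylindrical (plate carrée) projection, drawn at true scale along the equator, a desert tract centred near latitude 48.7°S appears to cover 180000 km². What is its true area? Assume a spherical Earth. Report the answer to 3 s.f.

For the equirectangular projection with φ₀ = 0 (plate carrée), h = 1 along meridians and k = sec φ along parallels.
Areal scale = h·k = 1 × sec φ; at 48.7°, h = 1.000, k = 1.515, so h·k = 1.515.
True area = apparent / (areal scale) = 180000 / 1.515 ≈ 119000 km².

119000 km²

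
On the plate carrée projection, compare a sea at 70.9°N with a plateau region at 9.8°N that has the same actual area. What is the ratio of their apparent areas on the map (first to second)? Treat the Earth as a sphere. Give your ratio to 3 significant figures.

3.01

For the equirectangular projection with φ₀ = 0 (plate carrée), h = 1 along meridians and k = sec φ along parallels.
Areal scale at 70.9°: h·k = 1.000 × 3.056 = 3.056.
Areal scale at 9.8°: h·k = 1.000 × 1.015 = 1.015.
Ratio = 3.056/1.015 ≈ 3.01.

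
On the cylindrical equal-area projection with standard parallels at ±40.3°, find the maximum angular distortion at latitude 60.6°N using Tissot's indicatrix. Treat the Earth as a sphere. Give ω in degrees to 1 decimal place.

48.9°

For cylindrical equal-area with standard parallel φ₀, h = cos φ / cos φ₀ and k = cos φ₀ / cos φ, so h·k = 1.
At 60.6°: h = 0.6437, k = 1.554; principal scales a = 1.554, b = 0.6437.
sin(ω/2) = (a − b)/(a + b) = 0.9099/2.197 = 0.4141, so ω = 2 arcsin(0.4141) ≈ 48.9°.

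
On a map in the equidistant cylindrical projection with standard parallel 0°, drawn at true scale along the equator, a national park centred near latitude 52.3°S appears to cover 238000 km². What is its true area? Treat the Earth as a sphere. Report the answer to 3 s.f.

146000 km²

In the plate carrée (x = Rλ, y = Rφ), meridians are true-scale (h = 1) and parallels are stretched by k = sec φ.
Areal scale = h·k = 1 × sec φ; at 52.3°, h = 1.000, k = 1.635, so h·k = 1.635.
True area = apparent / (areal scale) = 238000 / 1.635 ≈ 146000 km².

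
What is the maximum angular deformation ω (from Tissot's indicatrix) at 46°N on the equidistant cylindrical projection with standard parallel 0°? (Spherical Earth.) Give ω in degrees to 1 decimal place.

For the equirectangular projection with φ₀ = 0 (plate carrée), h = 1 along meridians and k = sec φ along parallels.
At 46°: h = 1.000, k = 1.440; principal scales a = 1.440, b = 1.000.
sin(ω/2) = (a − b)/(a + b) = 0.4396/2.440 = 0.1802, so ω = 2 arcsin(0.1802) ≈ 20.8°.

20.8°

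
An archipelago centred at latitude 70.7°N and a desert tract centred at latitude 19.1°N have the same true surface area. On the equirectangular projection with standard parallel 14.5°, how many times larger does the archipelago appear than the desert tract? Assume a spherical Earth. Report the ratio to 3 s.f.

2.86

In the equirectangular projection with standard parallel φ₀ = 14.5° (x = Rλ cos φ₀, y = Rφ), meridians are true-scale (h = 1) and the parallel scale is k = cos φ₀ / cos φ.
Areal scale at 70.7°: h·k = 1.000 × 2.929 = 2.929.
Areal scale at 19.1°: h·k = 1.000 × 1.025 = 1.025.
Ratio = 2.929/1.025 ≈ 2.86.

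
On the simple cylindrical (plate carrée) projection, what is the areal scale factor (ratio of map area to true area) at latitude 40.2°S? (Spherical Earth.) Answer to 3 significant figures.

For the equirectangular projection with φ₀ = 0 (plate carrée), h = 1 along meridians and k = sec φ along parallels.
Areal scale = h·k = 1 × sec φ; at 40.2°, h = 1.000, k = 1.309, so h·k = 1.309.

1.31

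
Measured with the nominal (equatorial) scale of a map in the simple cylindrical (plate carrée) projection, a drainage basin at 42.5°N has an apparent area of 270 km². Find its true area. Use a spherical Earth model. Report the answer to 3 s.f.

199 km²

In the plate carrée (x = Rλ, y = Rφ), meridians are true-scale (h = 1) and parallels are stretched by k = sec φ.
Areal scale = h·k = 1 × sec φ; at 42.5°, h = 1.000, k = 1.356, so h·k = 1.356.
True area = apparent / (areal scale) = 270 / 1.356 ≈ 199 km².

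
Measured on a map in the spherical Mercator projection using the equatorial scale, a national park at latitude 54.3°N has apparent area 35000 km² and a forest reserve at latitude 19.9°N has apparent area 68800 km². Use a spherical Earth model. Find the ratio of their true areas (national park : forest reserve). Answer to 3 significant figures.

0.196

Mercator's areal exaggeration is sec²φ; hence true area = (apparent area) · cos²φ.
True area of national park: 35000 × cos²(54.3°) = 35000 × 0.3405 = 11920 km².
True area of forest reserve: 68800 × cos²(19.9°) = 68800 × 0.8841 = 60830 km².
Ratio = 11920 / 60830 ≈ 0.196.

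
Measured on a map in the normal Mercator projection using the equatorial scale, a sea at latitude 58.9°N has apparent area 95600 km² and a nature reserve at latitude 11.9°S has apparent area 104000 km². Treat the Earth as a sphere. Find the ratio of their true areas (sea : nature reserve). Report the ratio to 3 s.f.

On Mercator the areal scale is sec²φ, so true area = apparent × cos²φ.
True area of sea: 95600 × cos²(58.9°) = 95600 × 0.2668 = 25510 km².
True area of nature reserve: 104000 × cos²(11.9°) = 104000 × 0.9575 = 99580 km².
Ratio = 25510 / 99580 ≈ 0.256.

0.256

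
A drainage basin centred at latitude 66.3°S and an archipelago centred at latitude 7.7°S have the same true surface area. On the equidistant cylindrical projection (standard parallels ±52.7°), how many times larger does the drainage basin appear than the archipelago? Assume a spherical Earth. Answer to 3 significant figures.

2.47

With standard parallel φ₀ = 52.7°, the equirectangular projection gives x = Rλ cos φ₀, y = Rφ, so h = 1 and k = cos 52.7° / cos φ.
Areal scale at 66.3°: h·k = 1.000 × 1.508 = 1.508.
Areal scale at 7.7°: h·k = 1.000 × 0.6115 = 0.6115.
Ratio = 1.508/0.6115 ≈ 2.47.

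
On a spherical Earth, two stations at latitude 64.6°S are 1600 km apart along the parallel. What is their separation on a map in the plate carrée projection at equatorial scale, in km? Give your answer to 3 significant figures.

In the plate carrée (x = Rλ, y = Rφ), meridians are true-scale (h = 1) and parallels are stretched by k = sec φ.
Along the parallel, k = sec 64.6° = 1/0.4289 = 2.331.
Map distance = 1600 × 2.331 ≈ 3730 km.

3730 km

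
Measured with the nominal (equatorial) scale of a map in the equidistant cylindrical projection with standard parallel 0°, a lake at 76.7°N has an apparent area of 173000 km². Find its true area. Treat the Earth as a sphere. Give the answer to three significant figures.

For the equirectangular projection with φ₀ = 0 (plate carrée), h = 1 along meridians and k = sec φ along parallels.
Areal scale = h·k = 1 × sec φ; at 76.7°, h = 1.000, k = 4.347, so h·k = 4.347.
True area = apparent / (areal scale) = 173000 / 4.347 ≈ 39800 km².

39800 km²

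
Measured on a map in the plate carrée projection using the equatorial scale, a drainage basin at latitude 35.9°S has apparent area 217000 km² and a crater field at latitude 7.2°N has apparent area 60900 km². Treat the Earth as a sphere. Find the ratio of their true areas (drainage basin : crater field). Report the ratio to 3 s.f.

2.91

On the plate carrée, areal scale = h·k = 1 × sec φ, so true area = apparent × cos φ.
True area of drainage basin: 217000 × cos(35.9°) = 217000 × 0.8100 = 175800 km².
True area of crater field: 60900 × cos(7.2°) = 60900 × 0.9921 = 60420 km².
Ratio = 175800 / 60420 ≈ 2.91.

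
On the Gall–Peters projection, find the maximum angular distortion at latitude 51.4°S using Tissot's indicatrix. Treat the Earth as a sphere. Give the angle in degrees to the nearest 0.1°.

The Gall–Peters projection is cylindrical equal-area with φ₀ = 45°. For cylindrical equal-area with standard parallel φ₀, h = cos φ / cos φ₀ and k = cos φ₀ / cos φ, so h·k = 1.
At 51.4°: h = 0.8823, k = 1.133; principal scales a = 1.133, b = 0.8823.
sin(ω/2) = (a − b)/(a + b) = 0.2511/2.016 = 0.1246, so ω = 2 arcsin(0.1246) ≈ 14.3°.

14.3°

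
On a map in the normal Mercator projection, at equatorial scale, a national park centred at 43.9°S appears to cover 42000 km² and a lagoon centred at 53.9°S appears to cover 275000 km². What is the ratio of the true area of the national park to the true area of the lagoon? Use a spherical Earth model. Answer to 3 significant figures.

0.228

Mercator's areal exaggeration is sec²φ; hence true area = (apparent area) · cos²φ.
True area of national park: 42000 × cos²(43.9°) = 42000 × 0.5192 = 21810 km².
True area of lagoon: 275000 × cos²(53.9°) = 275000 × 0.3472 = 95470 km².
Ratio = 21810 / 95470 ≈ 0.228.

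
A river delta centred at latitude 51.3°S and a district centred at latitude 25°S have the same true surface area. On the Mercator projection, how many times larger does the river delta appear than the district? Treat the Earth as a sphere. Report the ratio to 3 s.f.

2.10

On Mercator, area is exaggerated by sec²φ = 1/cos²φ.
At 51.3°: sec²(51.3°) = 1/0.6252² = 2.558.
At 25°: sec²(25°) = 1/0.9063² = 1.217.
Ratio = 2.558/1.217 = cos²(25°)/cos²(51.3°) ≈ 2.10.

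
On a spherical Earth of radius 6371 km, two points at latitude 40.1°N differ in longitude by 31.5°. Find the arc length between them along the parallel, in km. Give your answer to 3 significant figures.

2680 km

Arc length along a parallel = R cos φ · Δλ (with Δλ in radians).
= 6371 × cos 40.1° × (31.5° × π/180) = 6371 × 0.7649 × 0.5498 ≈ 2680 km.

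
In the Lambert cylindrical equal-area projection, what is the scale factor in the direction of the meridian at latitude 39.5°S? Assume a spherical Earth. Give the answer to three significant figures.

0.772

The Lambert cylindrical equal-area projection is the cylindrical equal-area projection with its standard parallel at the equator (φ₀ = 0). For cylindrical equal-area with standard parallel φ₀, h = cos φ / cos φ₀ and k = cos φ₀ / cos φ, so h·k = 1.
h = cos 39.5° / cos 0° = 0.7716/1.000 = 0.7716.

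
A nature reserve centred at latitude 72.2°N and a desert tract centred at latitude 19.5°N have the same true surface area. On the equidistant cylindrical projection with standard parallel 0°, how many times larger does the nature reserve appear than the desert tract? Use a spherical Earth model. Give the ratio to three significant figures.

3.08

In the plate carrée (x = Rλ, y = Rφ), meridians are true-scale (h = 1) and parallels are stretched by k = sec φ.
Areal scale at 72.2°: h·k = 1.000 × 3.271 = 3.271.
Areal scale at 19.5°: h·k = 1.000 × 1.061 = 1.061.
Ratio = 3.271/1.061 ≈ 3.08.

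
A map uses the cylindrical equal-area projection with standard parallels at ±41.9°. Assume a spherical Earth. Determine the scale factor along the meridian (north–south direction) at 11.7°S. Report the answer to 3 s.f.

A cylindrical equal-area projection with standard parallel φ₀ has meridian scale h = cos φ / cos φ₀ and parallel scale k = cos φ₀ / cos φ (so areas are preserved, h·k = 1).
h = cos 11.7° / cos 41.9° = 0.9792/0.7443 = 1.316.

1.32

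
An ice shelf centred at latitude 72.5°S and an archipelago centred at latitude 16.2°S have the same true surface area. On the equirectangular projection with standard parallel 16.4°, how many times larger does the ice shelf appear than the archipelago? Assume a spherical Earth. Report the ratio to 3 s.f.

In the equirectangular projection with standard parallel φ₀ = 16.4° (x = Rλ cos φ₀, y = Rφ), meridians are true-scale (h = 1) and the parallel scale is k = cos φ₀ / cos φ.
Areal scale at 72.5°: h·k = 1.000 × 3.190 = 3.190.
Areal scale at 16.2°: h·k = 1.000 × 0.9990 = 0.9990.
Ratio = 3.190/0.9990 ≈ 3.19.

3.19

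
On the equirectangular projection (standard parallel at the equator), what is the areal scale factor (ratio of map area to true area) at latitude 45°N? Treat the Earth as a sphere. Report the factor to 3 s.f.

Plate carrée maps x = Rλ, y = Rφ. The meridian scale is h = 1 and the parallel scale is k = 1/cos φ = sec φ.
Areal scale = h·k = 1 × sec φ; at 45°, h = 1.000, k = 1.414, so h·k = 1.414.

1.41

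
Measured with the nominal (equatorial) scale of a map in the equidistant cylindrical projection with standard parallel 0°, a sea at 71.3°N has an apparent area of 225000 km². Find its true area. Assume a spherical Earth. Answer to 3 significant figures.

In the plate carrée (x = Rλ, y = Rφ), meridians are true-scale (h = 1) and parallels are stretched by k = sec φ.
Areal scale = h·k = 1 × sec φ; at 71.3°, h = 1.000, k = 3.119, so h·k = 3.119.
True area = apparent / (areal scale) = 225000 / 3.119 ≈ 72100 km².

72100 km²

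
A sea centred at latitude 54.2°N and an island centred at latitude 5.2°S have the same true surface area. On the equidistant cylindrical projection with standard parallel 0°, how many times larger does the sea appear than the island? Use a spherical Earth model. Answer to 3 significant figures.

1.70

Plate carrée maps x = Rλ, y = Rφ. The meridian scale is h = 1 and the parallel scale is k = 1/cos φ = sec φ.
Areal scale at 54.2°: h·k = 1.000 × 1.710 = 1.710.
Areal scale at 5.2°: h·k = 1.000 × 1.004 = 1.004.
Ratio = 1.710/1.004 ≈ 1.70.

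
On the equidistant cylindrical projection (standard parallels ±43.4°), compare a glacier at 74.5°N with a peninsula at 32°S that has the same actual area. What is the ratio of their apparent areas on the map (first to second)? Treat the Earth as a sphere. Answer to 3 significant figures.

3.17

In the equirectangular projection with standard parallel φ₀ = 43.4° (x = Rλ cos φ₀, y = Rφ), meridians are true-scale (h = 1) and the parallel scale is k = cos φ₀ / cos φ.
Areal scale at 74.5°: h·k = 1.000 × 2.719 = 2.719.
Areal scale at 32°: h·k = 1.000 × 0.8568 = 0.8568.
Ratio = 2.719/0.8568 ≈ 3.17.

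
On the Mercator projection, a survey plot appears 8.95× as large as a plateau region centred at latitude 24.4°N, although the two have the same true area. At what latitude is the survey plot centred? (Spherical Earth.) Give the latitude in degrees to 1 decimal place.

On Mercator, (apparent₁)/(apparent₂) = sec²φ₁ / sec²φ₂ when true areas are equal.
cos²φ₂ / cos²φ₁ = 8.95  ⇒  cos φ₁ = cos 24.4° / √8.95 = 0.9107/2.992 = 0.3044.
φ₁ = arccos(0.3044) ≈ 72.3°.

72.3°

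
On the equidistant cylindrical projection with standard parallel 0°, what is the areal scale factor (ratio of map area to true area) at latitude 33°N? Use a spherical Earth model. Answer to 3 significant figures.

In the plate carrée (x = Rλ, y = Rφ), meridians are true-scale (h = 1) and parallels are stretched by k = sec φ.
Areal scale = h·k = 1 × sec φ; at 33°, h = 1.000, k = 1.192, so h·k = 1.192.

1.19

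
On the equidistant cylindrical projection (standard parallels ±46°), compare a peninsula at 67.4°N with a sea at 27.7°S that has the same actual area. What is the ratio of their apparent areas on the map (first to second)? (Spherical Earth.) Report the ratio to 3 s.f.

With standard parallel φ₀ = 46°, the equirectangular projection gives x = Rλ cos φ₀, y = Rφ, so h = 1 and k = cos 46° / cos φ.
Areal scale at 67.4°: h·k = 1.000 × 1.808 = 1.808.
Areal scale at 27.7°: h·k = 1.000 × 0.7846 = 0.7846.
Ratio = 1.808/0.7846 ≈ 2.30.

2.30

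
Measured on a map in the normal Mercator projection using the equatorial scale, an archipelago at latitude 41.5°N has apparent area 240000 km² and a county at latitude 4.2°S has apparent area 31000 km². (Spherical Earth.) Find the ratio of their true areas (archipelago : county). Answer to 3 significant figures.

On Mercator the areal scale is sec²φ, so true area = apparent × cos²φ.
True area of archipelago: 240000 × cos²(41.5°) = 240000 × 0.5609 = 134600 km².
True area of county: 31000 × cos²(4.2°) = 31000 × 0.9946 = 30830 km².
Ratio = 134600 / 30830 ≈ 4.37.

4.37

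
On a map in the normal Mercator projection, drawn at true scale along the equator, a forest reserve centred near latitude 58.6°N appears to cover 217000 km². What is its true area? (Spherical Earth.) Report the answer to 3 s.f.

58900 km²

Mercator is conformal, so the point scale is isotropic: h = k = sec φ = 1/cos φ.
Areal scale = k² = sec²φ = 1/cos²(58.6°) = 1/0.5210² = 3.684.
True area = apparent / (areal scale) = 217000 / 3.684 ≈ 58900 km².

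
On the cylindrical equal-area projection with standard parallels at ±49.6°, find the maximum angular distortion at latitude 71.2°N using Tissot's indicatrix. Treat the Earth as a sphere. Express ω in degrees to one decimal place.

A cylindrical equal-area projection with standard parallel φ₀ has meridian scale h = cos φ / cos φ₀ and parallel scale k = cos φ₀ / cos φ (so areas are preserved, h·k = 1).
At 71.2°: h = 0.4972, k = 2.011; principal scales a = 2.011, b = 0.4972.
sin(ω/2) = (a − b)/(a + b) = 1.514/2.508 = 0.6035, so ω = 2 arcsin(0.6035) ≈ 74.2°.

74.2°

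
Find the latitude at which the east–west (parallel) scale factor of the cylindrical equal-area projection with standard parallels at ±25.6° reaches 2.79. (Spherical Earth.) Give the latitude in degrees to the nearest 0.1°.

Cylindrical equal-area (φ₀ = 25.6°): h = cos φ / cos 25.6° along meridians, k = cos 25.6° / cos φ along parallels; h·k = 1.
k = cos φ₀ / cos φ = 2.79  ⇒  cos φ = cos 25.6° / 2.79 = 0.3232.
φ = arccos(0.3232) ≈ 71.1°.

71.1°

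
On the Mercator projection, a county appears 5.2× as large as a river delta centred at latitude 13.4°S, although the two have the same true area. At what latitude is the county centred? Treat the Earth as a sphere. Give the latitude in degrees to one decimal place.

On Mercator, (apparent₁)/(apparent₂) = sec²φ₁ / sec²φ₂ when true areas are equal.
cos²φ₂ / cos²φ₁ = 5.2  ⇒  cos φ₁ = cos 13.4° / √5.2 = 0.9728/2.280 = 0.4266.
φ₁ = arccos(0.4266) ≈ 64.7°.

64.7°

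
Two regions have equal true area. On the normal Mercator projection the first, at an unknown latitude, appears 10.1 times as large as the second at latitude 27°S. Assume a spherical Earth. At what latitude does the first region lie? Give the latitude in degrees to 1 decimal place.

For equal true areas on Mercator, apparent areas scale as sec²φ, so the ratio is cos²φ₂ / cos²φ₁.
cos²φ₂ / cos²φ₁ = 10.1  ⇒  cos φ₁ = cos 27° / √10.1 = 0.8910/3.178 = 0.2804.
φ₁ = arccos(0.2804) ≈ 73.7°.

73.7°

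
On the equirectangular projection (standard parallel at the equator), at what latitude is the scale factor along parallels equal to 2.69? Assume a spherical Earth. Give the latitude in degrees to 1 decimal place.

68.2°

Plate carrée: h = 1, k = sec φ along parallels.
sec φ = 2.69  ⇒  cos φ = 0.3717  ⇒  φ ≈ 68.2°.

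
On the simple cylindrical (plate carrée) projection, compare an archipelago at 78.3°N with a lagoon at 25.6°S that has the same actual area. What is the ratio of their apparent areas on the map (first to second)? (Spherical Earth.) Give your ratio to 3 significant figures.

In the plate carrée (x = Rλ, y = Rφ), meridians are true-scale (h = 1) and parallels are stretched by k = sec φ.
Areal scale at 78.3°: h·k = 1.000 × 4.931 = 4.931.
Areal scale at 25.6°: h·k = 1.000 × 1.109 = 1.109.
Ratio = 4.931/1.109 ≈ 4.45.

4.45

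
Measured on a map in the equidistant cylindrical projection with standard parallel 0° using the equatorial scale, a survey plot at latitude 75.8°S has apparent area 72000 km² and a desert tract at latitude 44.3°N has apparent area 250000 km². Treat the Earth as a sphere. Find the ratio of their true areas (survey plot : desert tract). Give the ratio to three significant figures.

0.0987

On the plate carrée, areal scale = h·k = 1 × sec φ, so true area = apparent × cos φ.
True area of survey plot: 72000 × cos(75.8°) = 72000 × 0.2453 = 17660 km².
True area of desert tract: 250000 × cos(44.3°) = 250000 × 0.7157 = 178900 km².
Ratio = 17660 / 178900 ≈ 0.0987.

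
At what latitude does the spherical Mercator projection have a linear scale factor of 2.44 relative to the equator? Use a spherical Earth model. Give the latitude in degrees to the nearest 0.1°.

65.8°

Mercator scale is k = sec φ = 1/cos φ.
1/cos φ = 2.44  ⇒  cos φ = 0.4098  ⇒  φ = arccos(0.4098) ≈ 65.8°.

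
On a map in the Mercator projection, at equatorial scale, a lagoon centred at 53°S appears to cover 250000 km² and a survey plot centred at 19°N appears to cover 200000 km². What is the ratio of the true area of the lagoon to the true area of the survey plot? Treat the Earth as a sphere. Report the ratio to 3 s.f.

0.506

Mercator's areal exaggeration is sec²φ; hence true area = (apparent area) · cos²φ.
True area of lagoon: 250000 × cos²(53°) = 250000 × 0.3622 = 90550 km².
True area of survey plot: 200000 × cos²(19°) = 200000 × 0.8940 = 178800 km².
Ratio = 90550 / 178800 ≈ 0.506.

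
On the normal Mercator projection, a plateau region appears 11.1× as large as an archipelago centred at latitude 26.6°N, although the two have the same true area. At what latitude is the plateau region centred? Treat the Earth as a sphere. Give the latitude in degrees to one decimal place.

74.4°

For equal true areas on Mercator, apparent areas scale as sec²φ, so the ratio is cos²φ₂ / cos²φ₁.
cos²φ₂ / cos²φ₁ = 11.1  ⇒  cos φ₁ = cos 26.6° / √11.1 = 0.8942/3.332 = 0.2684.
φ₁ = arccos(0.2684) ≈ 74.4°.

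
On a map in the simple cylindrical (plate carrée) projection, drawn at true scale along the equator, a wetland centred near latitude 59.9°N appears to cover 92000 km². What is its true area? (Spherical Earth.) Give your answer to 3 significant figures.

46100 km²

Plate carrée maps x = Rλ, y = Rφ. The meridian scale is h = 1 and the parallel scale is k = 1/cos φ = sec φ.
Areal scale = h·k = 1 × sec φ; at 59.9°, h = 1.000, k = 1.994, so h·k = 1.994.
True area = apparent / (areal scale) = 92000 / 1.994 ≈ 46100 km².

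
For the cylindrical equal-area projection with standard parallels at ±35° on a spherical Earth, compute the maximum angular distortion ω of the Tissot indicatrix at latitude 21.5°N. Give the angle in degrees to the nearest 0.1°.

Cylindrical equal-area (φ₀ = 35°): h = cos φ / cos 35° along meridians, k = cos 35° / cos φ along parallels; h·k = 1.
At 21.5°: h = 1.136, k = 0.8804; principal scales a = 1.136, b = 0.8804.
sin(ω/2) = (a − b)/(a + b) = 0.2554/2.016 = 0.1267, so ω = 2 arcsin(0.1267) ≈ 14.6°.

14.6°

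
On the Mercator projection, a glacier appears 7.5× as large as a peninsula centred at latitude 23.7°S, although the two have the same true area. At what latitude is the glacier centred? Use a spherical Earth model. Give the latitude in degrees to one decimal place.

On Mercator, (apparent₁)/(apparent₂) = sec²φ₁ / sec²φ₂ when true areas are equal.
cos²φ₂ / cos²φ₁ = 7.5  ⇒  cos φ₁ = cos 23.7° / √7.5 = 0.9157/2.739 = 0.3344.
φ₁ = arccos(0.3344) ≈ 70.5°.

70.5°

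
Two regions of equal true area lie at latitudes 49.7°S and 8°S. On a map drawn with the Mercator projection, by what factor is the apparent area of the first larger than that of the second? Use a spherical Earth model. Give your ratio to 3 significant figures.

On Mercator, area is exaggerated by sec²φ = 1/cos²φ.
At 49.7°: sec²(49.7°) = 1/0.6468² = 2.390.
At 8°: sec²(8°) = 1/0.9903² = 1.020.
Ratio = 2.390/1.020 = cos²(8°)/cos²(49.7°) ≈ 2.34.

2.34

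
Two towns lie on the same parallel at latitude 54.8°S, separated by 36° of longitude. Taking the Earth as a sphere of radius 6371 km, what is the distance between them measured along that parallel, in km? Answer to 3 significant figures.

Arc length along a parallel = R cos φ · Δλ (with Δλ in radians).
= 6371 × cos 54.8° × (36° × π/180) = 6371 × 0.5764 × 0.6283 ≈ 2310 km.

2310 km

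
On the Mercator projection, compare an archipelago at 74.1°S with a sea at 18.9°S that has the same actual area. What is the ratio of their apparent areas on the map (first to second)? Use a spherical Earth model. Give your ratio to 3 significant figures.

Mercator areal scale is sec²φ.
At 74.1°: sec²(74.1°) = 1/0.2740² = 13.32.
At 18.9°: sec²(18.9°) = 1/0.9461² = 1.117.
Ratio = 13.32/1.117 = cos²(18.9°)/cos²(74.1°) ≈ 11.9.

11.9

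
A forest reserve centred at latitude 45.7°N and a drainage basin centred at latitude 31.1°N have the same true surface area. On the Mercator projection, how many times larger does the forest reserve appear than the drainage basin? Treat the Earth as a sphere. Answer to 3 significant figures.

Mercator areal scale is sec²φ.
At 45.7°: sec²(45.7°) = 1/0.6984² = 2.050.
At 31.1°: sec²(31.1°) = 1/0.8563² = 1.364.
Ratio = 2.050/1.364 = cos²(31.1°)/cos²(45.7°) ≈ 1.50.

1.50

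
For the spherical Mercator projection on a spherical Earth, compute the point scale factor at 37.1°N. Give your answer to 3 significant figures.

For Mercator, h = k = sec φ (a conformal cylindrical projection has a single point scale, 1/cos φ).
k = 1/cos 37.1° = 1/0.7976 = 1.254.

1.25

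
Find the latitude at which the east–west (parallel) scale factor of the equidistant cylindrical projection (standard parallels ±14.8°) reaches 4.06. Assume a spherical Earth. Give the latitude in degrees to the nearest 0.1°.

76.2°

In the equirectangular projection with standard parallel φ₀ = 14.8° (x = Rλ cos φ₀, y = Rφ), meridians are true-scale (h = 1) and the parallel scale is k = cos φ₀ / cos φ.
k = cos φ₀ / cos φ = 4.06  ⇒  cos φ = cos 14.8° / 4.06 = 0.2381.
φ = arccos(0.2381) ≈ 76.2°.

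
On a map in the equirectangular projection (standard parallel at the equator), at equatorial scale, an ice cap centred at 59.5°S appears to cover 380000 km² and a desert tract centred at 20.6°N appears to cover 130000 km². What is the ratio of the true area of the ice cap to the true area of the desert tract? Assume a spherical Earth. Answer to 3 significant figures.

1.58

On the plate carrée, areal scale = h·k = 1 × sec φ, so true area = apparent × cos φ.
True area of ice cap: 380000 × cos(59.5°) = 380000 × 0.5075 = 192900 km².
True area of desert tract: 130000 × cos(20.6°) = 130000 × 0.9361 = 121700 km².
Ratio = 192900 / 121700 ≈ 1.58.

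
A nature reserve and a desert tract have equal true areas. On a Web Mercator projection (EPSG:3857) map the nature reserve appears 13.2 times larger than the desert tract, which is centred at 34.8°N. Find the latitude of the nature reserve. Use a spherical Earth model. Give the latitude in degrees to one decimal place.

Mercator areal scale is sec²φ, so apparent-area ratio = sec²φ₁ / sec²φ₂ = cos²φ₂ / cos²φ₁.
cos²φ₂ / cos²φ₁ = 13.2  ⇒  cos φ₁ = cos 34.8° / √13.2 = 0.8211/3.633 = 0.2260.
φ₁ = arccos(0.2260) ≈ 76.9°.

76.9°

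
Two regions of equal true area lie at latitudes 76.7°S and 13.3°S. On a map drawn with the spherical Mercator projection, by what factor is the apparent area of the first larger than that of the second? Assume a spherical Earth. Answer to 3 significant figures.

Mercator is conformal with k = sec φ, so areal scale = k² = sec²φ.
At 76.7°: sec²(76.7°) = 1/0.2300² = 18.90.
At 13.3°: sec²(13.3°) = 1/0.9732² = 1.056.
Ratio = 18.90/1.056 = cos²(13.3°)/cos²(76.7°) ≈ 17.9.

17.9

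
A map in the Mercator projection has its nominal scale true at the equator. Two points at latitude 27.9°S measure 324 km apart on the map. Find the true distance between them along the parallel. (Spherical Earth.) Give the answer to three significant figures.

286 km

Mercator is conformal, so the point scale is isotropic: h = k = sec φ = 1/cos φ.
Along the parallel at 27.9°, map distances are exaggerated by k = sec 27.9° = 1.132.
True distance = 324 / 1.132 = 324 × cos 27.9° ≈ 286 km.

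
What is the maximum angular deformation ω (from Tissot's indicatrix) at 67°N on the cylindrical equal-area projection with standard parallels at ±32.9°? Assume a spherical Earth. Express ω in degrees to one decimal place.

Cylindrical equal-area (φ₀ = 32.9°): h = cos φ / cos 32.9° along meridians, k = cos 32.9° / cos φ along parallels; h·k = 1.
At 67°: h = 0.4654, k = 2.149; principal scales a = 2.149, b = 0.4654.
sin(ω/2) = (a − b)/(a + b) = 1.683/2.614 = 0.6440, so ω = 2 arcsin(0.6440) ≈ 80.2°.

80.2°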